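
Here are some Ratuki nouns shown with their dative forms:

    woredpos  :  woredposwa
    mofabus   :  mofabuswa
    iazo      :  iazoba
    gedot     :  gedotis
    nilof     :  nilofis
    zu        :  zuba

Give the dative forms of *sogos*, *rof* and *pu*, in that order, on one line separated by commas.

Looking at the final sound of each stem: -wa when the stem ends in a sibilant (*woredpos*, *mofabus*); -is when the stem ends in a non-sibilant consonant (*gedot*, *nilof*); -ba when the stem ends in a vowel (*iazo*, *zu*).
*sogos*: final sound = /s/, a sibilant → -wa → *sogoswa*.
*rof* — final sound /f/ (a non-sibilant consonant) → -is → *rofis*.
Since the final sound of *pu* is /u/ (a vowel), it takes -ba, giving *puba*.

sogoswa, rofis, puba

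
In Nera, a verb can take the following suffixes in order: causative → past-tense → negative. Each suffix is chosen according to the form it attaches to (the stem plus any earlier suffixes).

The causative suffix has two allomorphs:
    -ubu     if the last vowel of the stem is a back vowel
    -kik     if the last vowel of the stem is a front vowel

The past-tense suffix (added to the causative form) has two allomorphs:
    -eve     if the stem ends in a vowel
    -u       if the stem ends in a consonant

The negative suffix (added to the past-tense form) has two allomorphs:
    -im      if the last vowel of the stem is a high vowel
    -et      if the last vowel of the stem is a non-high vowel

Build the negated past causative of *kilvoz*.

*kilvoz* — last vowel /o/ (a back vowel) → -ubu → *kilvozubu*.
Since the final sound of the causative form *kilvozubu* is /u/ (a vowel), it takes -eve, giving *kilvozubueve*.
The last vowel of the past-tense form *kilvozubueve* is /e/, which is a non-high vowel, so the negative suffix is -et, giving *kilvozubueveet*.

kilvozubueveet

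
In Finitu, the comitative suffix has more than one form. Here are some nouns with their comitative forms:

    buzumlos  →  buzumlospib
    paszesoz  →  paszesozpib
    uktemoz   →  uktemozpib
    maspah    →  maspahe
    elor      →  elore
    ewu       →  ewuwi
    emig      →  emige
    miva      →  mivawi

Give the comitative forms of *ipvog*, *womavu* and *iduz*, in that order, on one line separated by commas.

The alternation tracks the final sound of the stem — -pib when the stem ends in a sibilant (*buzumlos*, *paszesoz*, *uktemoz*); -e when the stem ends in a non-sibilant consonant (*maspah*, *elor*, *emig*); -wi when the stem ends in a vowel (*ewu*, *miva*).
The final sound of *ipvog* is /g/, which is a non-sibilant consonant, so the suffix is -e, giving *ipvoge*.
Since the final sound of *womavu* is /u/ (a vowel), it takes -wi, giving *womavuwi*.
*iduz* — final sound /z/ (a sibilant) → -pib → *iduzpib*.

ipvoge, womavuwi, iduzpib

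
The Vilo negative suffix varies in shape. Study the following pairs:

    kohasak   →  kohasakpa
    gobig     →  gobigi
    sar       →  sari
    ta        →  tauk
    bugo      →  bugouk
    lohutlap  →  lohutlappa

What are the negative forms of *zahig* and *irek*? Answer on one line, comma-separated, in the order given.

zahigi, irekpa

The suffix is conditioned by the final sound: -pa when the stem ends in a voiceless consonant (*kohasak*, *lohutlap*); -i when the stem ends in a voiced consonant (*gobig*, *sar*); -uk when the stem ends in a vowel (*ta*, *bugo*).
*zahig*: final sound = /g/, a voiced consonant → -i → *zahigi*.
Since the final sound of *irek* is /k/ (a voiceless consonant), it takes -pa, giving *irekpa*.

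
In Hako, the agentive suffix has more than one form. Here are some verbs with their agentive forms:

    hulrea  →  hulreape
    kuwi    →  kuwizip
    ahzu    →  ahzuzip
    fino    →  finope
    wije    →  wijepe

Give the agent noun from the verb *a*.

ape

Looking at the last vowel of each stem: -zip when the last vowel of the stem is a high vowel (*kuwi*, *ahzu*); -pe when the last vowel of the stem is a non-high vowel (*hulrea*, *fino*, *wije*).
Since the last vowel of *a* is /a/ (a non-high vowel), it takes -pe, giving *ape*.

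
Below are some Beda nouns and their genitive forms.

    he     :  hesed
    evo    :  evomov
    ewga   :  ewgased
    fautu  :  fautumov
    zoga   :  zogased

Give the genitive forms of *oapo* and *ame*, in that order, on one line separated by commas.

The suffix is conditioned by the last vowel: -mov when the last vowel of the stem is a rounded vowel (*evo*, *fautu*); -sed when the last vowel of the stem is an unrounded vowel (*he*, *ewga*, *zoga*).
Since the last vowel of *oapo* is /o/ (a rounded vowel), it takes -mov, giving *oapomov*.
Since the last vowel of *ame* is /e/ (an unrounded vowel), it takes -sed, giving *amesed*.

oapomov, amesed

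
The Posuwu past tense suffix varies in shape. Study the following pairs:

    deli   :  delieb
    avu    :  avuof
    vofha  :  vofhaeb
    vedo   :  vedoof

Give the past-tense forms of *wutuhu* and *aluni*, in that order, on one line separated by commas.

wutuhuof, alunieb

The pattern is rounding harmony: -of when the last vowel of the stem is a rounded vowel (*avu*, *vedo*); -eb when the last vowel of the stem is an unrounded vowel (*deli*, *vofha*).
Since the last vowel of *wutuhu* is /u/ (a rounded vowel), it takes -of, giving *wutuhuof*.
*aluni*: last vowel = /i/, an unrounded vowel → -eb → *alunieb*.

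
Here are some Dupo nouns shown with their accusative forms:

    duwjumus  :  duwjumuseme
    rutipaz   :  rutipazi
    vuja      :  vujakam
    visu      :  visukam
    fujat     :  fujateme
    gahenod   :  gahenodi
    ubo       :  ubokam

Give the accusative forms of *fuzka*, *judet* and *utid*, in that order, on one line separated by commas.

fuzkakam, judeteme, utidi

The pattern is voicing of the final sound: -eme when the stem ends in a voiceless consonant (*duwjumus*, *fujat*); -i when the stem ends in a voiced consonant (*rutipaz*, *gahenod*); -kam when the stem ends in a vowel (*vuja*, *visu*, *ubo*).
The final sound of *fuzka* is /a/, which is a vowel, so the suffix is -kam, giving *fuzkakam*.
Since the final sound of *judet* is /t/ (a voiceless consonant), it takes -eme, giving *judeteme*.
The final sound of *utid* is /d/, which is a voiced consonant, so the suffix is -i, giving *utidi*.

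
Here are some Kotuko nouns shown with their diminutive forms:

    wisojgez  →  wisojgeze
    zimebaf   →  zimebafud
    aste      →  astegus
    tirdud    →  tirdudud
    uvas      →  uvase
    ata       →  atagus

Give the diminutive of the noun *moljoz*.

The suffix is conditioned by the final sound: -e when the stem ends in a sibilant (*wisojgez*, *uvas*); -ud when the stem ends in a non-sibilant consonant (*zimebaf*, *tirdud*); -gus when the stem ends in a vowel (*aste*, *ata*).
Since the final sound of *moljoz* is /z/ (a sibilant), it takes -e, giving *moljoze*.

moljoze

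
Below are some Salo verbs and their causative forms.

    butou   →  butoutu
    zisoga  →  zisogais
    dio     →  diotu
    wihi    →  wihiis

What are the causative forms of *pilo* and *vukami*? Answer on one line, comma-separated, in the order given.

pilotu, vukamiis

Looking at the last vowel of each stem: -tu when the last vowel of the stem is a rounded vowel (*butou*, *dio*); -is when the last vowel of the stem is an unrounded vowel (*zisoga*, *wihi*).
*pilo* — last vowel /o/ (a rounded vowel) → -tu → *pilotu*.
*vukami*: last vowel = /i/, an unrounded vowel → -is → *vukamiis*.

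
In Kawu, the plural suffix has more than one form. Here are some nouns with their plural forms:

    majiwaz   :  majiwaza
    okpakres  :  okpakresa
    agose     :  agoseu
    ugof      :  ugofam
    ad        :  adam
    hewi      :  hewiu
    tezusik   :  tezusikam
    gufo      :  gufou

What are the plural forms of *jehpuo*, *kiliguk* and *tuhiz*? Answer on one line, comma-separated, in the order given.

The alternation tracks the final sound of the stem — -a when the stem ends in a sibilant (*majiwaz*, *okpakres*); -am when the stem ends in a non-sibilant consonant (*ugof*, *ad*, *tezusik*); -u when the stem ends in a vowel (*agose*, *hewi*, *gufo*).
*jehpuo*: final sound = /o/, a vowel → -u → *jehpuou*.
Since the final sound of *kiliguk* is /k/ (a non-sibilant consonant), it takes -am, giving *kiligukam*.
Since the final sound of *tuhiz* is /z/ (a sibilant), it takes -a, giving *tuhiza*.

jehpuou, kiligukam, tuhiza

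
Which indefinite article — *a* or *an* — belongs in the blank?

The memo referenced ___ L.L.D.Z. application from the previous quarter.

an

The indefinite article is chosen by the initial *sound* of the following word, not its spelling.
The initialism *L.L.D.Z.* is read letter by letter; the first letter, L, is pronounced /ɛl/, which begins with a vowel sound.
So the article is *an*: The memo referenced an L.L.D.Z. application from the previous quarter.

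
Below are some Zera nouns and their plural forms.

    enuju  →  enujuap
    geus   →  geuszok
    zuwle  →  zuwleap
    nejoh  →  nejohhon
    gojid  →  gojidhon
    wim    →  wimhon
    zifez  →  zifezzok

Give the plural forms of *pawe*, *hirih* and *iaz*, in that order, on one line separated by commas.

The alternation tracks the final sound of the stem — -zok when the stem ends in a sibilant (*geus*, *zifez*); -hon when the stem ends in a non-sibilant consonant (*nejoh*, *gojid*, *wim*); -ap when the stem ends in a vowel (*enuju*, *zuwle*).
*pawe*: final sound = /e/, a vowel → -ap → *paweap*.
*hirih* — final sound /h/ (a non-sibilant consonant) → -hon → *hirihhon*.
*iaz* — final sound /z/ (a sibilant) → -zok → *iazzok*.

paweap, hirihhon, iazzok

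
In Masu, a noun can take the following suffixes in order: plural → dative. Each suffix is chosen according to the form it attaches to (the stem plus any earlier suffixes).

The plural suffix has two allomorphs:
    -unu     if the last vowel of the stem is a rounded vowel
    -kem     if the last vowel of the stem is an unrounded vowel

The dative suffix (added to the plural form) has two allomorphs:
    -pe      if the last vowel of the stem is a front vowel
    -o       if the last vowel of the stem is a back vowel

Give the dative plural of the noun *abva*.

*abva*: last vowel = /a/, an unrounded vowel → -kem → *abvakem*.
The last vowel of the plural form *abvakem* is /e/, which is a front vowel, so the dative suffix is -pe, giving *abvakempe*.

abvakempe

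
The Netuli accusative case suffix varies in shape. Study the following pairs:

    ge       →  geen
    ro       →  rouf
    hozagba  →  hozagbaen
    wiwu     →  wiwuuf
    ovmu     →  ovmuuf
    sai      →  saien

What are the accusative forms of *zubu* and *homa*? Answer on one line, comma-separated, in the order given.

zubuuf, homaen

The suffix is conditioned by the last vowel: -uf when the last vowel of the stem is a rounded vowel (*ro*, *wiwu*, *ovmu*); -en when the last vowel of the stem is an unrounded vowel (*ge*, *hozagba*, *sai*).
*zubu*: last vowel = /u/, a rounded vowel → -uf → *zubuuf*.
*homa*: last vowel = /a/, an unrounded vowel → -en → *homaen*.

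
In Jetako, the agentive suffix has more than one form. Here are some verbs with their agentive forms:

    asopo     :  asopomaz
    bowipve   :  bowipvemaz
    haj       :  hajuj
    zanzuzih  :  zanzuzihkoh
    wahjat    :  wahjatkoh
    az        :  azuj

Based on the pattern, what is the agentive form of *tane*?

The pattern is voicing of the final sound: -koh when the stem ends in a voiceless consonant (*zanzuzih*, *wahjat*); -uj when the stem ends in a voiced consonant (*haj*, *az*); -maz when the stem ends in a vowel (*asopo*, *bowipve*).
*tane* — final sound /e/ (a vowel) → -maz → *tanemaz*.

tanemaz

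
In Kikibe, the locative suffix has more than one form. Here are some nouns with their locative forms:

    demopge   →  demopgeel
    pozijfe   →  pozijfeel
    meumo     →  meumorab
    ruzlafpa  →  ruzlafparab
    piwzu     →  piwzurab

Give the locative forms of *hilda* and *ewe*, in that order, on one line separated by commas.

hildarab, eweel

Looking at the last vowel of each stem: -el when the last vowel of the stem is a front vowel (*demopge*, *pozijfe*); -rab when the last vowel of the stem is a back vowel (*meumo*, *ruzlafpa*, *piwzu*).
*hilda* — last vowel /a/ (a back vowel) → -rab → *hildarab*.
The last vowel of *ewe* is /e/, which is a front vowel, so the suffix is -el, giving *eweel*.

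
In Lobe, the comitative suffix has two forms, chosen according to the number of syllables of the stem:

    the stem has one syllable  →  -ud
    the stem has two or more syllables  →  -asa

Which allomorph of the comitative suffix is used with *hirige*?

With 3 syllables, *hirige* takes -asa.

-asa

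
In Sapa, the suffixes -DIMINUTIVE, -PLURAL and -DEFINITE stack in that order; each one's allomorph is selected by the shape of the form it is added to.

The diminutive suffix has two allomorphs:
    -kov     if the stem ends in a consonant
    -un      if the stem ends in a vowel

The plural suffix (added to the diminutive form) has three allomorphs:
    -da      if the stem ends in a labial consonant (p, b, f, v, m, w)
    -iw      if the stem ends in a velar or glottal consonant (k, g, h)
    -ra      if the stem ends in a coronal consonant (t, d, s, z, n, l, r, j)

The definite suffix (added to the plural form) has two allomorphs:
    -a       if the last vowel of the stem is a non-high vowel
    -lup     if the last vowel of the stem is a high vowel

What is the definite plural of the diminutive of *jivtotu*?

*jivtotu*: final sound = /u/, a vowel → -un → *jivtotuun*.
The diminutive form *jivtotuun*: final consonant = /n/, coronal → -ra → *jivtotuunra*.
The plural form *jivtotuunra*: last vowel = /a/, a non-high vowel → -a → *jivtotuunraa*.

jivtotuunraa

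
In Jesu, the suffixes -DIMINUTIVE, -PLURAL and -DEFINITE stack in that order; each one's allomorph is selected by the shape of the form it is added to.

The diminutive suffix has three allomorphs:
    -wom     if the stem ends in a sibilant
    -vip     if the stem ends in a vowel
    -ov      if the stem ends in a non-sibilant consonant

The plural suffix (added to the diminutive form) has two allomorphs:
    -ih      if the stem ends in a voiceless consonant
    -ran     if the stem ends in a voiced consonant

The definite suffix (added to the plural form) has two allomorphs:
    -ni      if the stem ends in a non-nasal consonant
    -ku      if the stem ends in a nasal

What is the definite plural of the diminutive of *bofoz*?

*bofoz* — final sound /z/ (a sibilant) → -wom → *bofozwom*.
The final consonant of the diminutive form *bofozwom* is /m/, which is voiced, so the plural suffix is -ran, giving *bofozwomran*.
Since the final consonant of the plural form *bofozwomran* is /n/ (a nasal), it takes -ku, giving *bofozwomranku*.

bofozwomranku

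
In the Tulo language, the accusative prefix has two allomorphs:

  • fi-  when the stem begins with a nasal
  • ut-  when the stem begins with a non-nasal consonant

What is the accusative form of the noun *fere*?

Since the first consonant of *fere* is /f/ (non-nasal), it takes ut-, giving *utfere*.

utfere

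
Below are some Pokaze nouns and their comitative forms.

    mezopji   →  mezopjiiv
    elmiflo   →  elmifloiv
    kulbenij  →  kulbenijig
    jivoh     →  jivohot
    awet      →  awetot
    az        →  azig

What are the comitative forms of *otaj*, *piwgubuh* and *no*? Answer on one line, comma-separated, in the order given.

otajig, piwgubuhot, noiv

The pattern is voicing of the final sound: -ot when the stem ends in a voiceless consonant (*jivoh*, *awet*); -ig when the stem ends in a voiced consonant (*kulbenij*, *az*); -iv when the stem ends in a vowel (*mezopji*, *elmiflo*).
*otaj* — final sound /j/ (a voiced consonant) → -ig → *otajig*.
The final sound of *piwgubuh* is /h/, which is a voiceless consonant, so the suffix is -ot, giving *piwgubuhot*.
Since the final sound of *no* is /o/ (a vowel), it takes -iv, giving *noiv*.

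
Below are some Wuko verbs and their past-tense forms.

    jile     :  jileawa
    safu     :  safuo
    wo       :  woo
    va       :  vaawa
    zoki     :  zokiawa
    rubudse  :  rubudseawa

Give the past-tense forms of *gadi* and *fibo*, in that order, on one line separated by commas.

The suffix is conditioned by the last vowel: -o when the last vowel of the stem is a rounded vowel (*safu*, *wo*); -awa when the last vowel of the stem is an unrounded vowel (*jile*, *va*, *zoki*, *rubudse*).
*gadi*: last vowel = /i/, an unrounded vowel → -awa → *gadiawa*.
Since the last vowel of *fibo* is /o/ (a rounded vowel), it takes -o, giving *fiboo*.

gadiawa, fiboo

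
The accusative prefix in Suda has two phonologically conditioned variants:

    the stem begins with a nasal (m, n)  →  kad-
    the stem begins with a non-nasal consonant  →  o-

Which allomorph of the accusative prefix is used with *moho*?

kad-

*moho*: first consonant = /m/, a nasal → kad-.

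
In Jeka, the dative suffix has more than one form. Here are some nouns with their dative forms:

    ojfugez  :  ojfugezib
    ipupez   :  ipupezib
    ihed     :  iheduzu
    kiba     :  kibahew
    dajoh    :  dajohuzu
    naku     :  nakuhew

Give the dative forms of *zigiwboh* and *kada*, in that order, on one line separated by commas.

The suffix is conditioned by the final sound: -ib when the stem ends in a sibilant (*ojfugez*, *ipupez*); -uzu when the stem ends in a non-sibilant consonant (*ihed*, *dajoh*); -hew when the stem ends in a vowel (*kiba*, *naku*).
*zigiwboh*: final sound = /h/, a non-sibilant consonant → -uzu → *zigiwbohuzu*.
Since the final sound of *kada* is /a/ (a vowel), it takes -hew, giving *kadahew*.

zigiwbohuzu, kadahew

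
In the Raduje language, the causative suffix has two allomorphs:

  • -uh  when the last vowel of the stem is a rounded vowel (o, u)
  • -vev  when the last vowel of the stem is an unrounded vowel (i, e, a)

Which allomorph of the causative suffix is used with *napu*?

-uh

Since the last vowel of *napu* is /u/ (a rounded vowel), it takes -uh.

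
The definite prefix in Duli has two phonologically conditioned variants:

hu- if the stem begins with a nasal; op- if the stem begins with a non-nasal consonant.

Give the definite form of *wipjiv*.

*wipjiv* — first consonant /w/ (non-nasal) → op- → *opwipjiv*.

opwipjiv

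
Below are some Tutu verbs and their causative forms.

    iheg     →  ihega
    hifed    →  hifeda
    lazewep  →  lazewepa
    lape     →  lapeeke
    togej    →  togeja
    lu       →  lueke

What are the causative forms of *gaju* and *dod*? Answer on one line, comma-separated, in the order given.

gajueke, doda

The suffix is conditioned by the final sound: -a when the stem ends in a consonant (*iheg*, *hifed*, *lazewep*, *togej*); -eke when the stem ends in a vowel (*lape*, *lu*).
The final sound of *gaju* is /u/, which is a vowel, so the suffix is -eke, giving *gajueke*.
*dod*: final sound = /d/, a consonant → -a → *doda*.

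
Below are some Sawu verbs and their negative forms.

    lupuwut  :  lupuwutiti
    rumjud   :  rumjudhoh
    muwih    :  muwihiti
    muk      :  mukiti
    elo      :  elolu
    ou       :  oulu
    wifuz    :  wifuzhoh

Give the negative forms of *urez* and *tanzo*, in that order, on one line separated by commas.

urezhoh, tanzolu

Looking at the final sound of each stem: -iti when the stem ends in a voiceless consonant (*lupuwut*, *muwih*, *muk*); -hoh when the stem ends in a voiced consonant (*rumjud*, *wifuz*); -lu when the stem ends in a vowel (*elo*, *ou*).
*urez* — final sound /z/ (a voiced consonant) → -hoh → *urezhoh*.
The final sound of *tanzo* is /o/, which is a vowel, so the suffix is -lu, giving *tanzolu*.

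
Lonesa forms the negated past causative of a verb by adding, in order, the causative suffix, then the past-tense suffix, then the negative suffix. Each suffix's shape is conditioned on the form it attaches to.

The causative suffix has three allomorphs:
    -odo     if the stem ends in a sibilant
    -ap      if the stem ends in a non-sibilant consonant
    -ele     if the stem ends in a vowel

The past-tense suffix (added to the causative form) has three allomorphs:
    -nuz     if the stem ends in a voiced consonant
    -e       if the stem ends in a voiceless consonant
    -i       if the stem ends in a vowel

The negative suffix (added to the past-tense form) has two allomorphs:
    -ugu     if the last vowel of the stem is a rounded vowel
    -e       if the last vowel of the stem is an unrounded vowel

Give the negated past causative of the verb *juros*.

The final sound of *juros* is /s/, which is a sibilant, so the causative suffix is -odo, giving *jurosodo*.
The final sound of the causative form *jurosodo* is /o/, which is a vowel, so the past-tense suffix is -i, giving *jurosodoi*.
The past-tense form *jurosodoi* — last vowel /i/ (an unrounded vowel) → -e → *jurosodoie*.

jurosodoie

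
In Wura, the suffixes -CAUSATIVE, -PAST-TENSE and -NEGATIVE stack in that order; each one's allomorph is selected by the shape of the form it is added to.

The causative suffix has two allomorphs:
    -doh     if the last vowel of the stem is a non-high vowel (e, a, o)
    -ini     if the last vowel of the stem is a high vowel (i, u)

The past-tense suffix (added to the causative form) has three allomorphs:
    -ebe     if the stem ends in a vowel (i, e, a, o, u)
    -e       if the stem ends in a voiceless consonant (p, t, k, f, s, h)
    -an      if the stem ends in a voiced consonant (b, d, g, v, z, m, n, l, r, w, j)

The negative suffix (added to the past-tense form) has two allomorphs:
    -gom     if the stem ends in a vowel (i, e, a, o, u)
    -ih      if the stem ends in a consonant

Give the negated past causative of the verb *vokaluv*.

The last vowel of *vokaluv* is /u/, which is a high vowel, so the causative suffix is -ini, giving *vokaluvini*.
The final sound of the causative form *vokaluvini* is /i/, which is a vowel, so the past-tense suffix is -ebe, giving *vokaluviniebe*.
The final sound of the past-tense form *vokaluviniebe* is /e/, which is a vowel, so the negative suffix is -gom, giving *vokaluviniebegom*.

vokaluviniebegom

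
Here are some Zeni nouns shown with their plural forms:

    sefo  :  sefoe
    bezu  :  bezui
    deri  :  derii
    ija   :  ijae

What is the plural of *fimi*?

The suffix is conditioned by the last vowel: -i when the last vowel of the stem is a high vowel (*bezu*, *deri*); -e when the last vowel of the stem is a non-high vowel (*sefo*, *ija*).
The last vowel of *fimi* is /i/, which is a high vowel, so the suffix is -i, giving *fimii*.

fimii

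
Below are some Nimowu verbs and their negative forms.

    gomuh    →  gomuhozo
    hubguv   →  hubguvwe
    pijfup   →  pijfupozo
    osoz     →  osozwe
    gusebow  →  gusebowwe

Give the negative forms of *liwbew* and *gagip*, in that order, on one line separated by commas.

The suffix is conditioned by the final consonant: -ozo when the stem ends in a voiceless consonant (*gomuh*, *pijfup*); -we when the stem ends in a voiced consonant (*hubguv*, *osoz*, *gusebow*).
*liwbew* — final consonant /w/ (voiced) → -we → *liwbewwe*.
Since the final consonant of *gagip* is /p/ (voiceless), it takes -ozo, giving *gagipozo*.

liwbewwe, gagipozo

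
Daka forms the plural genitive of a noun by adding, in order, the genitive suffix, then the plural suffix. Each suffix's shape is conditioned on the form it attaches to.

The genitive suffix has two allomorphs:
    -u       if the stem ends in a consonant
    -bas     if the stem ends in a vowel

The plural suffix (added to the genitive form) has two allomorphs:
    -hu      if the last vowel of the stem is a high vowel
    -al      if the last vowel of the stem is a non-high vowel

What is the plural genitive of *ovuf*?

Since the final sound of *ovuf* is /f/ (a consonant), it takes -u, giving *ovufu*.
The last vowel of the genitive form *ovufu* is /u/, which is a high vowel, so the plural suffix is -hu, giving *ovufuhu*.

ovufuhu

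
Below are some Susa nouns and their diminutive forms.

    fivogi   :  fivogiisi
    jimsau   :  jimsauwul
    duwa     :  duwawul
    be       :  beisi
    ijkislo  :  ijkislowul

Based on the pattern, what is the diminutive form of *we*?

weisi

The pattern is front/back vowel harmony: -isi when the last vowel of the stem is a front vowel (*fivogi*, *be*); -wul when the last vowel of the stem is a back vowel (*jimsau*, *duwa*, *ijkislo*).
*we*: last vowel = /e/, a front vowel → -isi → *weisi*.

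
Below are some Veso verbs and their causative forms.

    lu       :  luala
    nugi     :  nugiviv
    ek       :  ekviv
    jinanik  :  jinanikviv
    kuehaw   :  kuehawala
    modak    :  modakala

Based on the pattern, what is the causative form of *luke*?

The pattern is front/back vowel harmony: -viv when the last vowel of the stem is a front vowel (*nugi*, *ek*, *jinanik*); -ala when the last vowel of the stem is a back vowel (*lu*, *kuehaw*, *modak*).
The last vowel of *luke* is /e/, which is a front vowel, so the suffix is -viv, giving *lukeviv*.

lukeviv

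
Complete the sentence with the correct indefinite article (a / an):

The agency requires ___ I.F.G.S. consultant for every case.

The indefinite article is chosen by the initial *sound* of the following word, not its spelling.
The initialism *I.F.G.S.* is read letter by letter; the first letter, I, is pronounced /aɪ/, which begins with a vowel sound.
So the article is *an*: The agency requires an I.F.G.S. consultant for every case.

an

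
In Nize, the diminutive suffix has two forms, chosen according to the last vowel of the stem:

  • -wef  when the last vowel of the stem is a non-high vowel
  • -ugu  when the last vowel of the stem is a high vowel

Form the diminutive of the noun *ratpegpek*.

ratpegpekwef

*ratpegpek* — last vowel /e/ (a non-high vowel) → -wef → *ratpegpekwef*.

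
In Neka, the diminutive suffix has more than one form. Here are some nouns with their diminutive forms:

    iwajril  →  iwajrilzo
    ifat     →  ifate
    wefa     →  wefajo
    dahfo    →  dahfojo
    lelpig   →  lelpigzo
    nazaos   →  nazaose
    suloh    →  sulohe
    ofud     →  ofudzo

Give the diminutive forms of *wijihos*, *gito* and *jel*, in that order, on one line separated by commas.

The pattern is voicing of the final sound: -e when the stem ends in a voiceless consonant (*ifat*, *nazaos*, *suloh*); -zo when the stem ends in a voiced consonant (*iwajril*, *lelpig*, *ofud*); -jo when the stem ends in a vowel (*wefa*, *dahfo*).
Since the final sound of *wijihos* is /s/ (a voiceless consonant), it takes -e, giving *wijihose*.
*gito*: final sound = /o/, a vowel → -jo → *gitojo*.
*jel* — final sound /l/ (a voiced consonant) → -zo → *jelzo*.

wijihose, gitojo, jelzo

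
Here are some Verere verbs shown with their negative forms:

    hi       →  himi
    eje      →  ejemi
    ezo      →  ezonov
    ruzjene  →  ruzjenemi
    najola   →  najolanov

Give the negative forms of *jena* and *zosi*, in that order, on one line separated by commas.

The pattern is front/back vowel harmony: -mi when the last vowel of the stem is a front vowel (*hi*, *eje*, *ruzjene*); -nov when the last vowel of the stem is a back vowel (*ezo*, *najola*).
*jena*: last vowel = /a/, a back vowel → -nov → *jenanov*.
The last vowel of *zosi* is /i/, which is a front vowel, so the suffix is -mi, giving *zosimi*.

jenanov, zosimi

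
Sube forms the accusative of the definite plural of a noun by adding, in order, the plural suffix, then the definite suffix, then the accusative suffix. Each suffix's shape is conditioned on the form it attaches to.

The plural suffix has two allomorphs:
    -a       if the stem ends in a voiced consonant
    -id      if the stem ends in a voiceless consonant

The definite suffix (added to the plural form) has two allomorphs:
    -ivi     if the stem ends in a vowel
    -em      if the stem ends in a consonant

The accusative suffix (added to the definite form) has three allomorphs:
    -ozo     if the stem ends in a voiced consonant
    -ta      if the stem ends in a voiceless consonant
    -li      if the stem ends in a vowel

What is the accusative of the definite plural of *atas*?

atasidemozo

The final consonant of *atas* is /s/, which is voiceless, so the plural suffix is -id, giving *atasid*.
The plural form *atasid* — final sound /d/ (a consonant) → -em → *atasidem*.
The final sound of the definite form *atasidem* is /m/, which is a voiced consonant, so the accusative suffix is -ozo, giving *atasidemozo*.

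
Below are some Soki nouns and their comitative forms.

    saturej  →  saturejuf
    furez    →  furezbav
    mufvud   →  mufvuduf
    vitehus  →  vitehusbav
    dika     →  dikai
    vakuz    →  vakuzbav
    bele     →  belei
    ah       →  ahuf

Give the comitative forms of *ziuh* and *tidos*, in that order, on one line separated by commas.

ziuhuf, tidosbav

The suffix is conditioned by the final sound: -bav when the stem ends in a sibilant (*furez*, *vitehus*, *vakuz*); -uf when the stem ends in a non-sibilant consonant (*saturej*, *mufvud*, *ah*); -i when the stem ends in a vowel (*dika*, *bele*).
*ziuh*: final sound = /h/, a non-sibilant consonant → -uf → *ziuhuf*.
*tidos*: final sound = /s/, a sibilant → -bav → *tidosbav*.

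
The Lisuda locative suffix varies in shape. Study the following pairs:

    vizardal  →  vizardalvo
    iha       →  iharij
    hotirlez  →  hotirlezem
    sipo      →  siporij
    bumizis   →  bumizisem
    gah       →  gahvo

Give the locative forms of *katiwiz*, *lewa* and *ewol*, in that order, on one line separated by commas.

katiwizem, lewarij, ewolvo

The suffix is conditioned by the final sound: -em when the stem ends in a sibilant (*hotirlez*, *bumizis*); -vo when the stem ends in a non-sibilant consonant (*vizardal*, *gah*); -rij when the stem ends in a vowel (*iha*, *sipo*).
Since the final sound of *katiwiz* is /z/ (a sibilant), it takes -em, giving *katiwizem*.
Since the final sound of *lewa* is /a/ (a vowel), it takes -rij, giving *lewarij*.
*ewol*: final sound = /l/, a non-sibilant consonant → -vo → *ewolvo*.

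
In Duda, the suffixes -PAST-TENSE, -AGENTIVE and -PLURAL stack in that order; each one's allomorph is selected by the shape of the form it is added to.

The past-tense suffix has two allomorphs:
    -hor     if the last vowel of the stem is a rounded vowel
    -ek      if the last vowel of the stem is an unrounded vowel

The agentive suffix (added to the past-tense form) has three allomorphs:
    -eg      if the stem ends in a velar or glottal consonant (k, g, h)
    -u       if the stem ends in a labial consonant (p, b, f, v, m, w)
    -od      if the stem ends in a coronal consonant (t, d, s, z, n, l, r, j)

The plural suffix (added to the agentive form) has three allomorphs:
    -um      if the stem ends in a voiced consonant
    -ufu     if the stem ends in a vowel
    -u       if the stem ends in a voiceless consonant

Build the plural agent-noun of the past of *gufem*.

*gufem* — last vowel /e/ (an unrounded vowel) → -ek → *gufemek*.
The past-tense form *gufemek* — final consonant /k/ (velar/glottal) → -eg → *gufemekeg*.
Since the final sound of the agentive form *gufemekeg* is /g/ (a voiced consonant), it takes -um, giving *gufemekegum*.

gufemekegum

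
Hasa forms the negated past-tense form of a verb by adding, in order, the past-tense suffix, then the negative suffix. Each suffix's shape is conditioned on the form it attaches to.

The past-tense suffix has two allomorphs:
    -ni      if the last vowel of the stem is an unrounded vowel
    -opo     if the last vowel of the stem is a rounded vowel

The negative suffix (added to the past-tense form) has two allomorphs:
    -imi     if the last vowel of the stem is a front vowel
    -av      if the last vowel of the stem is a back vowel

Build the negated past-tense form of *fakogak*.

fakogakniimi

*fakogak* — last vowel /a/ (an unrounded vowel) → -ni → *fakogakni*.
The past-tense form *fakogakni*: last vowel = /i/, a front vowel → -imi → *fakogakniimi*.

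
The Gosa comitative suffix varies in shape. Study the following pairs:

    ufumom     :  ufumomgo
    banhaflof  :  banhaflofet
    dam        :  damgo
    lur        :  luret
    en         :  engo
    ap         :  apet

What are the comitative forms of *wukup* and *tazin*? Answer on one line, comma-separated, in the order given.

wukupet, tazingo

Looking at the final consonant of each stem: -go when the stem ends in a nasal (*ufumom*, *dam*, *en*); -et when the stem ends in a non-nasal consonant (*banhaflof*, *lur*, *ap*).
*wukup* — final consonant /p/ (non-nasal) → -et → *wukupet*.
The final consonant of *tazin* is /n/, which is a nasal, so the suffix is -go, giving *tazingo*.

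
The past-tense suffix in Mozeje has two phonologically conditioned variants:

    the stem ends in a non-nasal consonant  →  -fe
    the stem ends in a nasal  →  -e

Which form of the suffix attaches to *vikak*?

-fe

*vikak* — final consonant /k/ (non-nasal) → -fe.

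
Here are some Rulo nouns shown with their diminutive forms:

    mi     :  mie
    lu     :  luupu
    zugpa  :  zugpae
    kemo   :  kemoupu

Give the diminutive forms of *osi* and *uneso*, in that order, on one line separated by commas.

osie, unesoupu

Looking at the last vowel of each stem: -upu when the last vowel of the stem is a rounded vowel (*lu*, *kemo*); -e when the last vowel of the stem is an unrounded vowel (*mi*, *zugpa*).
*osi* — last vowel /i/ (an unrounded vowel) → -e → *osie*.
The last vowel of *uneso* is /o/, which is a rounded vowel, so the suffix is -upu, giving *unesoupu*.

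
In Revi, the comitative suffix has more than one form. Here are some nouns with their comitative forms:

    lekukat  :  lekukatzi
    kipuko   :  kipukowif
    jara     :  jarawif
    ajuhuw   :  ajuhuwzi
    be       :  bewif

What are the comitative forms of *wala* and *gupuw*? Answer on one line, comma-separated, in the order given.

The alternation tracks the final sound of the stem — -zi when the stem ends in a consonant (*lekukat*, *ajuhuw*); -wif when the stem ends in a vowel (*kipuko*, *jara*, *be*).
*wala* — final sound /a/ (a vowel) → -wif → *walawif*.
The final sound of *gupuw* is /w/, which is a consonant, so the suffix is -zi, giving *gupuwzi*.

walawif, gupuwzi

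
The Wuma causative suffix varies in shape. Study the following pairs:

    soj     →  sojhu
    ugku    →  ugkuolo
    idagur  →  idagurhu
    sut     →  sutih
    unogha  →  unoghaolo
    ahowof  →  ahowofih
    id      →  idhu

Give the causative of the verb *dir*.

The pattern is voicing of the final sound: -ih when the stem ends in a voiceless consonant (*sut*, *ahowof*); -hu when the stem ends in a voiced consonant (*soj*, *idagur*, *id*); -olo when the stem ends in a vowel (*ugku*, *unogha*).
The final sound of *dir* is /r/, which is a voiced consonant, so the suffix is -hu, giving *dirhu*.

dirhu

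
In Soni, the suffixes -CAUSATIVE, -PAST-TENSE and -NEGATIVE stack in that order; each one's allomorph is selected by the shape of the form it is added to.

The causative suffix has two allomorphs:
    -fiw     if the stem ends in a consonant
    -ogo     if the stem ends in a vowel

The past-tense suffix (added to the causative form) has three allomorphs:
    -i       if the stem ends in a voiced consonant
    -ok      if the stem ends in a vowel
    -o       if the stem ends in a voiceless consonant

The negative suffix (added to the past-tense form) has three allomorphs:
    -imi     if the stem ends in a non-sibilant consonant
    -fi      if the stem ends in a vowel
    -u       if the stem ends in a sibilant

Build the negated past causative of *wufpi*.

The final sound of *wufpi* is /i/, which is a vowel, so the causative suffix is -ogo, giving *wufpiogo*.
The final sound of the causative form *wufpiogo* is /o/, which is a vowel, so the past-tense suffix is -ok, giving *wufpiogook*.
The final sound of the past-tense form *wufpiogook* is /k/, which is a non-sibilant consonant, so the negative suffix is -imi, giving *wufpiogookimi*.

wufpiogookimi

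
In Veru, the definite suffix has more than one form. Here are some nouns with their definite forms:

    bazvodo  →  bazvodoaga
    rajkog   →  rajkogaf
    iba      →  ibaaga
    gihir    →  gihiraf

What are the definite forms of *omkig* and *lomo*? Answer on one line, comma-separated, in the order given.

omkigaf, lomoaga

The alternation tracks the final sound of the stem — -af when the stem ends in a consonant (*rajkog*, *gihir*); -aga when the stem ends in a vowel (*bazvodo*, *iba*).
*omkig*: final sound = /g/, a consonant → -af → *omkigaf*.
*lomo* — final sound /o/ (a vowel) → -aga → *lomoaga*.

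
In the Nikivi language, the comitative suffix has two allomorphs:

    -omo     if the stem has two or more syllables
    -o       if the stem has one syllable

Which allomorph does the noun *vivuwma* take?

*vivuwma* (3 syllables) → -omo.

-omo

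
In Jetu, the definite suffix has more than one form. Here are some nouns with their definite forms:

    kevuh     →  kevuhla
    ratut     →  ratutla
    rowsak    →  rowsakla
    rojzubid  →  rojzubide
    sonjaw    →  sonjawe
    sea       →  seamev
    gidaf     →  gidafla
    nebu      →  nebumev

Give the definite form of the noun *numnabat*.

numnabatla

The suffix is conditioned by the final sound: -la when the stem ends in a voiceless consonant (*kevuh*, *ratut*, *rowsak*, *gidaf*); -e when the stem ends in a voiced consonant (*rojzubid*, *sonjaw*); -mev when the stem ends in a vowel (*sea*, *nebu*).
The final sound of *numnabat* is /t/, which is a voiceless consonant, so the suffix is -la, giving *numnabatla*.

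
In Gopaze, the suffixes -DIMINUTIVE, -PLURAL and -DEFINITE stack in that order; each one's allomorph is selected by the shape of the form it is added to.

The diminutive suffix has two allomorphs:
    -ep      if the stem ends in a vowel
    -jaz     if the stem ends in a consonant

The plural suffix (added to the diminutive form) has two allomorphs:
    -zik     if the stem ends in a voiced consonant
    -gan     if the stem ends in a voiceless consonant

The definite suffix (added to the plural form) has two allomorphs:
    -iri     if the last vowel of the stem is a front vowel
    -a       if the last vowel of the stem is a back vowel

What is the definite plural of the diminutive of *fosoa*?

The final sound of *fosoa* is /a/, which is a vowel, so the diminutive suffix is -ep, giving *fosoaep*.
The diminutive form *fosoaep* — final consonant /p/ (voiceless) → -gan → *fosoaepgan*.
The plural form *fosoaepgan* — last vowel /a/ (a back vowel) → -a → *fosoaepgana*.

fosoaepgana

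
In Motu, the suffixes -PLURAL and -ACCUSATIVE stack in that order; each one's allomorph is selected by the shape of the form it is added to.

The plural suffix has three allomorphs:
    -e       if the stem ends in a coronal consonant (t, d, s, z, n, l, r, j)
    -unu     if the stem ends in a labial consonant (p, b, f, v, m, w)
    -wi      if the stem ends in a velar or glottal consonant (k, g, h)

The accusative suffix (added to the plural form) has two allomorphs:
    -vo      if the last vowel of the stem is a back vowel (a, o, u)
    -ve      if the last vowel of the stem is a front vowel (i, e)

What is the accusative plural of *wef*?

wefunuvo

Since the final consonant of *wef* is /f/ (labial), it takes -unu, giving *wefunu*.
The last vowel of the plural form *wefunu* is /u/, which is a back vowel, so the accusative suffix is -vo, giving *wefunuvo*.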